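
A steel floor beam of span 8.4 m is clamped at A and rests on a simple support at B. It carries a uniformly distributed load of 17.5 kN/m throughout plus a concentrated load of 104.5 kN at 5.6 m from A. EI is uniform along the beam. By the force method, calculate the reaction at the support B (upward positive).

R_B = 109.3 kN

Remove the prop at B; the released (primary) structure is a cantilever built in at A.
Deflection at B on the released cantilever, summing each load's contribution:
  UDL 17.5: wL⁴/(8EI) = 10891/EI
  point load 104.5 at a = 5.6: Pa²(3L − a)/(6EI) = 10705/EI
  δ_0 = 21596/EI
Tip deflection under a unit load at B: L³/(3EI) = 197.6/EI.
Compatibility at B: δ_0 − R_B·δ_{BB} = 0, so R_B = 21596/197.6 = 109.3 kN.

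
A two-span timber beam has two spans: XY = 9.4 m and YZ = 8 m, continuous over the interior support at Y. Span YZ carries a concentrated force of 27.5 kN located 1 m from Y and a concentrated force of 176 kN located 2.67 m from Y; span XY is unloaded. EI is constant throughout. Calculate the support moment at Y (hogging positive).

M_Y = 130.3 kN·m

Release continuity at Y by inserting a hinge; the redundant is the internal moment M_Y. The primary structure is two simply-supported spans XY and YZ.
Rotations at Y on the released spans (each span's end-slope, ×1/EI):
  span YZ: point load 27.5 at a = 1: Pab(L + b)/(6LEI) = 60.16/EI
  span YZ: point load 176 at a = 2.67: Pab(L + b)/(6LEI) = 695.6/EI
  relative rotation θ_0 = (0 + 755.7)/EI = 755.7/EI
A unit hogging moment at Y produces rotation L₁/(3EI) + L₂/(3EI) = 5.8/EI.
Slope continuity at Y: θ_0 = M_Y·5.8/EI, so M_Y = 755.7/5.8 = 130.3 kN·m (hogging).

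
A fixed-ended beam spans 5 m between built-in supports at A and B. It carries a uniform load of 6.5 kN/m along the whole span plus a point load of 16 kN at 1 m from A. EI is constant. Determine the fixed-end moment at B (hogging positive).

M_B = 16.1 kN·m

Release both end moments; the primary structure is a simply-supported span AB with redundants M_A and M_B.
On the primary (simply-supported) span, the end slopes from the loading are:
  at A: UDL 6.5: wL³/(24EI) = 33.85/EI
  at B: UDL 6.5: wL³/(24EI) = 33.85/EI
  at A: point load 16 at a = 1: Pab(L + b)/(6LEI) = 19.2/EI
  at B: point load 16 at a = 1: Pab(L + a)/(6LEI) = 12.8/EI
  θ_A0 = 53.05/EI,  θ_B0 = 46.65/EI
Flexibility coefficients: a unit moment at one end gives L/(3EI) there and L/(6EI) at the far end, so f₁₁ = f₂₂ = 1.667/EI and f₁₂ = f₂₁ = 0.8333/EI.
Compatibility — zero rotation at each built-in end:
  1.667 M_A + 0.8333 M_B = 53.05
  0.8333 M_A + 1.667 M_B = 46.65
Solving the pair gives M_A = 23.78 kN·m and M_B = 16.1 kN·m (hogging).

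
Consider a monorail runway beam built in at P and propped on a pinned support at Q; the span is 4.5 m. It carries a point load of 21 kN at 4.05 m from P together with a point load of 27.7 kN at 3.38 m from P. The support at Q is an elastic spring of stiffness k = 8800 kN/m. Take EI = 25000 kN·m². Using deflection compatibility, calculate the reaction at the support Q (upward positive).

R_Q = 32.4 kN

Choose R_Q as the redundant. The primary structure is the cantilever fixed at P.
Deflection at Q on the released cantilever, summing each load's contribution:
  point load 21 at a = 4.05: Pa²(3L − a)/(6EI) = 542.5/EI
  point load 27.7 at a = 3.38: Pa²(3L − a)/(6EI) = 533.8/EI
  δ_0 = 1076/EI
Tip deflection under a unit load at Q: L³/(3EI) = 30.38/EI.
With EI = 25000 kN·m²: δ_0 = 0.043051 m and δ_{QQ} = 0.001215 m/kN.
Compatibility — the spring shortens by R_Q/k under the reaction it provides: δ_0 − R_Q·δ_{QQ} = R_Q/k. With 1/k = 0.000114 m/kN, R_Q = δ_0 / (δ_{QQ} + 1/k) = 0.043051 / (0.001215 + 0.000114) = 32.4 kN.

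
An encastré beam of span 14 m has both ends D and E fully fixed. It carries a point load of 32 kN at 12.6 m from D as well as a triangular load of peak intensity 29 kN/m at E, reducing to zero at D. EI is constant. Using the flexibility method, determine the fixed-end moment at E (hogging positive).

Take the two fixed-end moments M_D, M_E as redundants; the released structure is the simple span DE.
On the primary (simply-supported) span, the end slopes from the loading are:
  at D: point load 32 at a = 12.6: Pab(L + b)/(6LEI) = 103.5/EI
  at E: point load 32 at a = 12.6: Pab(L + a)/(6LEI) = 178.8/EI
  at D: triangular load, peak 29: 7w₀L³/(360EI) = 1547/EI
  at E: triangular load, peak 29: w₀L³/(45EI) = 1768/EI
  θ_D0 = 1651/EI,  θ_E0 = 1947/EI
Flexibility coefficients: a unit moment at one end gives L/(3EI) there and L/(6EI) at the far end, so f₁₁ = f₂₂ = 4.667/EI and f₁₂ = f₂₁ = 2.333/EI.
Compatibility — zero rotation at each built-in end:
  4.667 M_D + 2.333 M_E = 1651
  2.333 M_D + 4.667 M_E = 1947
Solving the pair gives M_D = 193.5 kN·m and M_E = 320.5 kN·m (hogging).

M_E = 320.5 kN·m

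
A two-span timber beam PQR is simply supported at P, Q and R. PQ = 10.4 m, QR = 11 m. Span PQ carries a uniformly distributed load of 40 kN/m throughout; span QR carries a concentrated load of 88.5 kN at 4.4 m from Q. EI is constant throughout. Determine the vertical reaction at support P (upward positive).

Take M_Q as the redundant. Released structure: two simple spans PQ and QR with a hinge at Q.
End slopes at the hinge Q, treating each span as simply supported:
  span PQ: UDL 40: wL³/(24EI) = 1875/EI
  span QR: point load 88.5 at a = 4.4: Pab(L + b)/(6LEI) = 685.3/EI
  relative rotation θ_0 = (1875 + 685.3)/EI = 2560/EI
A unit hogging moment at Q produces rotation L₁/(3EI) + L₂/(3EI) = 7.133/EI.
Slope continuity at Q: θ_0 = M_Q·7.133/EI, so M_Q = 2560/7.133 = 358.9 kN·m (hogging).
Span PQ, ΣM about P with M_Q applied at Q: R_Q^{PQ}·10.4 = 2163 + 358.9, so R_Q^{PQ} = 242.5 kN and R_P = 416 − 242.5 = 173.5 kN.

R_P = 173.5 kN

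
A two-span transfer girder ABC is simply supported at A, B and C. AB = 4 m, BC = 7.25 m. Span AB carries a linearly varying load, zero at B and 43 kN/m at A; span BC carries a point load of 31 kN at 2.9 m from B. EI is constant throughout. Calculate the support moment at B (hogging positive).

M_B = 42.08 kN·m

Insert a hinge at B; M_B is the redundant, and each span becomes simply supported.
End slopes at the hinge B, treating each span as simply supported:
  span AB: triangular load, peak 43: 7w₀L³/(360EI) = 53.51/EI
  span BC: point load 31 at a = 2.9: Pab(L + b)/(6LEI) = 104.3/EI
  relative rotation θ_0 = (53.51 + 104.3)/EI = 157.8/EI
A unit hogging moment at B produces rotation L₁/(3EI) + L₂/(3EI) = 3.75/EI.
Slope continuity at B: θ_0 = M_B·3.75/EI, so M_B = 157.8/3.75 = 42.08 kN·m (hogging).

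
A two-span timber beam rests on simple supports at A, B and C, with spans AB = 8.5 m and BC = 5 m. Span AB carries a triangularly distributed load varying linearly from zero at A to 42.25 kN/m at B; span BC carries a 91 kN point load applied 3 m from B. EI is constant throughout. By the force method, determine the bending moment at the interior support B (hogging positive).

Release continuity at B by inserting a hinge; the redundant is the internal moment M_B. The primary structure is two simply-supported spans AB and BC.
End slopes at the hinge B, treating each span as simply supported:
  span AB: triangular load, peak 42.25: w₀L³/(45EI) = 576.6/EI
  span BC: point load 91 at a = 3: Pab(L + b)/(6LEI) = 127.4/EI
  relative rotation θ_0 = (576.6 + 127.4)/EI = 704/EI
A unit hogging moment at B produces rotation L₁/(3EI) + L₂/(3EI) = 4.5/EI.
Slope continuity at B: θ_0 = M_B·4.5/EI, so M_B = 704/4.5 = 156.4 kN·m (hogging).

M_B = 156.4 kN·m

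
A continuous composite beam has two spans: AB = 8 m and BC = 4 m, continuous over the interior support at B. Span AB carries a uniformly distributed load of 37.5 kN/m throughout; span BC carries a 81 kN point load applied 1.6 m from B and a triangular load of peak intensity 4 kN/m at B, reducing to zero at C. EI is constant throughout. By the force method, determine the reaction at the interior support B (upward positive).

R_B = 287.2 kN

Insert a hinge at B; M_B is the redundant, and each span becomes simply supported.
Discontinuity in slope at B on the released structure — sum the simple-span end rotations:
  span AB: UDL 37.5: wL³/(24EI) = 800/EI
  span BC: point load 81 at a = 1.6: Pab(L + b)/(6LEI) = 82.94/EI
  span BC: triangular load, peak 4: w₀L³/(45EI) = 5.689/EI
  relative rotation θ_0 = (800 + 88.63)/EI = 888.6/EI
A unit hogging moment at B produces rotation L₁/(3EI) + L₂/(3EI) = 4/EI.
Compatibility: M_B·(L₁+L₂)/(3EI) = θ_0, giving M_B = 222.2 kN·m (hogging).
Span AB, ΣM about A with M_B applied at B: R_B^{AB}·8 = 1200 + 222.2, so R_B^{AB} = 177.8 kN and R_A = 300 − 177.8 = 122.2 kN.
Span BC, ΣM about C: R_B^{BC}·4 = 215.7 + 222.2, so R_B^{BC} = 109.5 kN and R_C = 89 − 109.5 = -20.47 kN.
R_B = 177.8 + 109.5 = 287.2 kN.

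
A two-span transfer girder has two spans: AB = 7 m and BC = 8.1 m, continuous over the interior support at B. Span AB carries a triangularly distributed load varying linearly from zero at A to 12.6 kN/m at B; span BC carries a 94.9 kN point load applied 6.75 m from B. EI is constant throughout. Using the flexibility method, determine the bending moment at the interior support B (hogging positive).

M_B = 52.49 kN·m

Insert a hinge at B; M_B is the redundant, and each span becomes simply supported.
End slopes at the hinge B, treating each span as simply supported:
  span AB: triangular load, peak 12.6: w₀L³/(45EI) = 96.04/EI
  span BC: point load 94.9 at a = 6.75: Pab(L + b)/(6LEI) = 168.2/EI
  relative rotation θ_0 = (96.04 + 168.2)/EI = 264.2/EI
A unit hogging moment at B produces rotation L₁/(3EI) + L₂/(3EI) = 5.033/EI.
Compatibility: M_B·(L₁+L₂)/(3EI) = θ_0, giving M_B = 52.49 kN·m (hogging).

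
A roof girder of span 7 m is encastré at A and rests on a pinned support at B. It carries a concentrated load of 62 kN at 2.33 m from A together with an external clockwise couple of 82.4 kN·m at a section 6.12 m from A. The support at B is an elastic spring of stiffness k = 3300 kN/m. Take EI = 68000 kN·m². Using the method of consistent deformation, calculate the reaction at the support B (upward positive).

Remove the prop at B; the released (primary) structure is a cantilever built in at A.
Deflection at B on the released cantilever, summing each load's contribution:
  point load 62 at a = 2.33: Pa²(3L − a)/(6EI) = 1047/EI
  clockwise couple 82.4 at a = 6.12: M₀a(2L − a)/(2EI) = 1987/EI
  δ_0 = 3034/EI
Flexibility coefficient — unit upward force at B: δ_{BB} = L³/(3EI) = 114.3/EI.
With EI = 68000 kN·m²: δ_0 = 0.044621 m and δ_{BB} = 0.001681 m/kN.
Compatibility — the spring shortens by R_B/k under the reaction it provides: δ_0 − R_B·δ_{BB} = R_B/k. With 1/k = 0.000303 m/kN, R_B = δ_0 / (δ_{BB} + 1/k) = 0.044621 / (0.001681 + 0.000303) = 22.49 kN.

R_B = 22.49 kN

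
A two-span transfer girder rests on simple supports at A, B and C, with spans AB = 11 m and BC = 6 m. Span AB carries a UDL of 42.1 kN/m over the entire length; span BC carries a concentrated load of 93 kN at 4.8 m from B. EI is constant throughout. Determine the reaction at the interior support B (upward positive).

Insert a hinge at B; M_B is the redundant, and each span becomes simply supported.
End slopes at the hinge B, treating each span as simply supported:
  span AB: UDL 42.1: wL³/(24EI) = 2335/EI
  span BC: point load 93 at a = 4.8: Pab(L + b)/(6LEI) = 107.1/EI
  relative rotation θ_0 = (2335 + 107.1)/EI = 2442/EI
A unit hogging moment at B produces rotation L₁/(3EI) + L₂/(3EI) = 5.667/EI.
Compatibility: M_B·(L₁+L₂)/(3EI) = θ_0, giving M_B = 430.9 kN·m (hogging).
Span AB, ΣM about A with M_B applied at B: R_B^{AB}·11 = 2547 + 430.9, so R_B^{AB} = 270.7 kN and R_A = 463.1 − 270.7 = 192.4 kN.
Span BC, ΣM about C: R_B^{BC}·6 = 111.6 + 430.9, so R_B^{BC} = 90.42 kN and R_C = 93 − 90.42 = 2.578 kN.
R_B = 270.7 + 90.42 = 361.1 kN.

R_B = 361.1 kN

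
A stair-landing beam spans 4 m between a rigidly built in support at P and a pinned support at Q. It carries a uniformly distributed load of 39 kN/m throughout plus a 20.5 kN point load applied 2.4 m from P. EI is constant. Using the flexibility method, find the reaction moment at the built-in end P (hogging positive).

M_P = 91.78 kN·m

Remove the prop at Q; the released (primary) structure is a cantilever built in at P.
Downward deflection at the released point Q due to the loads:
  UDL 39: wL⁴/(8EI) = 1248/EI
  point load 20.5 at a = 2.4: Pa²(3L − a)/(6EI) = 188.9/EI
  δ_0 = 1437/EI
Flexibility coefficient — unit upward force at Q: δ_{QQ} = L³/(3EI) = 21.33/EI.
The prop prevents deflection at Q: R_Q = δ_0/δ_{QQ} = 1437/21.33 = 67.36 kN.
Moment equilibrium about P: M_P = Σ(load moments about P) − R_Q·L = 361.2 − 67.36×4 = 91.78 kN·m.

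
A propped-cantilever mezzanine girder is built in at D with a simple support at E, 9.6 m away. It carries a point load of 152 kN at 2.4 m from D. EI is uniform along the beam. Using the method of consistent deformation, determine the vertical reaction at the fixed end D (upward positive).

R_D = 138.9 kN

Choose R_E as the redundant. The primary structure is the cantilever fixed at D.
Primary-structure tip deflection at E by superposition:
  point load 152 at a = 2.4: Pa²(3L − a)/(6EI) = 3852/EI
Flexibility coefficient — unit upward force at E: δ_{EE} = L³/(3EI) = 294.9/EI.
Compatibility at E: δ_0 − R_E·δ_{EE} = 0, so R_E = 3852/294.9 = 13.06 kN.
Vertical equilibrium: R_D = ΣP − R_E = 152 − 13.06 = 138.9 kN.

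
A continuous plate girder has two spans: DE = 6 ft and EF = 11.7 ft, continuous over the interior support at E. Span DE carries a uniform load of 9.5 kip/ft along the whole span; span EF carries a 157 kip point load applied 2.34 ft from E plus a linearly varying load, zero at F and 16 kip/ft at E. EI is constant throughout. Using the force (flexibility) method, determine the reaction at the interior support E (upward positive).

R_E = 288.6 kip

Take M_E as the redundant. Released structure: two simple spans DE and EF with a hinge at E.
Rotations at E on the released spans (each span's end-slope, ×1/EI):
  span DE: UDL 9.5: wL³/(24EI) = 85.5/EI
  span EF: point load 157 at a = 2.34: Pab(L + b)/(6LEI) = 1032/EI
  span EF: triangular load, peak 16: w₀L³/(45EI) = 569.5/EI
  relative rotation θ_0 = (85.5 + 1601)/EI = 1687/EI
A unit hogging moment at E produces rotation L₁/(3EI) + L₂/(3EI) = 5.9/EI.
Slope continuity at E: θ_0 = M_E·5.9/EI, so M_E = 1687/5.9 = 285.9 kip·ft (hogging).
Span DE, ΣM about D with M_E applied at E: R_E^{DE}·6 = 171 + 285.9, so R_E^{DE} = 76.14 kip and R_D = 57 − 76.14 = -19.14 kip.
Span EF, ΣM about F: R_E^{EF}·11.7 = 2200 + 285.9, so R_E^{EF} = 212.4 kip and R_F = 250.6 − 212.4 = 38.17 kip.
R_E = 76.14 + 212.4 = 288.6 kip.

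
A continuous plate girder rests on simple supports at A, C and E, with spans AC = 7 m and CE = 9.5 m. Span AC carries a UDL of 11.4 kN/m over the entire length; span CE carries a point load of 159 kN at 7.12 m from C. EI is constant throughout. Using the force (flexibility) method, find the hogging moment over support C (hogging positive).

Release continuity at C by inserting a hinge; the redundant is the internal moment M_C. The primary structure is two simply-supported spans AC and CE.
End slopes at the hinge C, treating each span as simply supported:
  span AC: UDL 11.4: wL³/(24EI) = 162.9/EI
  span CE: point load 159 at a = 7.12: Pab(L + b)/(6LEI) = 561.6/EI
  relative rotation θ_0 = (162.9 + 561.6)/EI = 724.5/EI
A unit hogging moment at C produces rotation L₁/(3EI) + L₂/(3EI) = 5.5/EI.
Compatibility: M_C·(L₁+L₂)/(3EI) = θ_0, giving M_C = 131.7 kN·m (hogging).

M_C = 131.7 kN·m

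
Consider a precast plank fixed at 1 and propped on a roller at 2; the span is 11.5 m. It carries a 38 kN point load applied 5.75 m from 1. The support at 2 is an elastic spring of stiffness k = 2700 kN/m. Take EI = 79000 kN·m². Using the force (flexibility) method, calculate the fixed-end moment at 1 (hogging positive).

Choose R_2 as the redundant. The primary structure is the cantilever fixed at 1.
Downward deflection at the released point 2 due to the loads:
  point load 38 at a = 5.75: Pa²(3L − a)/(6EI) = 6020/EI
Tip deflection under a unit load at 2: L³/(3EI) = 507/EI.
With EI = 79000 kN·m²: δ_0 = 0.076204 m and δ_{22} = 0.006417 m/kN.
Compatibility — the spring shortens by R_2/k under the reaction it provides: δ_0 − R_2·δ_{22} = R_2/k. With 1/k = 0.00037 m/kN, R_2 = δ_0 / (δ_{22} + 1/k) = 0.076204 / (0.006417 + 0.00037) = 11.23 kN.
Moment equilibrium about 1: M_1 = Σ(load moments about 1) − R_2·L = 218.5 − 11.23×11.5 = 89.39 kN·m.

M_1 = 89.39 kN·m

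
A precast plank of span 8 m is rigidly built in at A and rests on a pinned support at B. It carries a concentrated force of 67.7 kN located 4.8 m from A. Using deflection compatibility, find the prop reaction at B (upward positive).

R_B = 29.25 kN

Release the roller at B. Primary structure: cantilever fixed at A.
Free-end deflection of the primary structure under the applied loading (downward +):
  point load 67.7 at a = 4.8: Pa²(3L − a)/(6EI) = 4991/EI
Tip deflection under a unit load at B: L³/(3EI) = 170.7/EI.
The prop prevents deflection at B: R_B = δ_0/δ_{BB} = 4991/170.7 = 29.25 kN.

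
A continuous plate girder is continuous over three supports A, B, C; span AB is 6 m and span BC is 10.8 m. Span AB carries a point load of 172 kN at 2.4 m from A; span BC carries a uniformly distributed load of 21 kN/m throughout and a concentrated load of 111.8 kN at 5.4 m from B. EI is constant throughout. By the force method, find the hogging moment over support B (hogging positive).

M_B = 404.3 kN·m

Release continuity at B by inserting a hinge; the redundant is the internal moment M_B. The primary structure is two simply-supported spans AB and BC.
End slopes at the hinge B, treating each span as simply supported:
  span AB: point load 172 at a = 2.4: Pab(L + a)/(6LEI) = 346.8/EI
  span BC: UDL 21: wL³/(24EI) = 1102/EI
  span BC: point load 111.8 at a = 5.4: Pab(L + b)/(6LEI) = 815/EI
  relative rotation θ_0 = (346.8 + 1917)/EI = 2264/EI
A unit hogging moment at B produces rotation L₁/(3EI) + L₂/(3EI) = 5.6/EI.
Slope continuity at B: θ_0 = M_B·5.6/EI, so M_B = 2264/5.6 = 404.3 kN·m (hogging).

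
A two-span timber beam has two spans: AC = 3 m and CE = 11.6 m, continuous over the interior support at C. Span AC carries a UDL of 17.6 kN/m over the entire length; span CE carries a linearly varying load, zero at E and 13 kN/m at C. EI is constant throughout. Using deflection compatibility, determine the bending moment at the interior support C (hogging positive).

Take M_C as the redundant. Released structure: two simple spans AC and CE with a hinge at C.
Rotations at C on the released spans (each span's end-slope, ×1/EI):
  span AC: UDL 17.6: wL³/(24EI) = 19.8/EI
  span CE: triangular load, peak 13: w₀L³/(45EI) = 450.9/EI
  relative rotation θ_0 = (19.8 + 450.9)/EI = 470.7/EI
A unit hogging moment at C produces rotation L₁/(3EI) + L₂/(3EI) = 4.867/EI.
Slope continuity at C: θ_0 = M_C·4.867/EI, so M_C = 470.7/4.867 = 96.72 kN·m (hogging).

M_C = 96.72 kN·m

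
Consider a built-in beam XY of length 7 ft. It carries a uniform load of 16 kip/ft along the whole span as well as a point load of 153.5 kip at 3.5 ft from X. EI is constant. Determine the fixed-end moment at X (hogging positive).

M_X = 199.6 kip·ft

Release both end moments; the primary structure is a simply-supported span XY with redundants M_X and M_Y.
End rotations of the released simple span under the applied load (×1/EI):
  at X: UDL 16: wL³/(24EI) = 228.7/EI
  at Y: UDL 16: wL³/(24EI) = 228.7/EI
  at X: point load 153.5 at a = 3.5: Pab(L + b)/(6LEI) = 470.1/EI
  at Y: point load 153.5 at a = 3.5: Pab(L + a)/(6LEI) = 470.1/EI
  θ_X0 = 698.8/EI,  θ_Y0 = 698.8/EI
Flexibility coefficients: a unit moment at one end gives L/(3EI) there and L/(6EI) at the far end, so f₁₁ = f₂₂ = 2.333/EI and f₁₂ = f₂₁ = 1.167/EI.
Compatibility — zero rotation at each built-in end:
  2.333 M_X + 1.167 M_Y = 698.8
  1.167 M_X + 2.333 M_Y = 698.8
Solving the pair gives M_X = 199.6 kip·ft and M_Y = 199.6 kip·ft (hogging).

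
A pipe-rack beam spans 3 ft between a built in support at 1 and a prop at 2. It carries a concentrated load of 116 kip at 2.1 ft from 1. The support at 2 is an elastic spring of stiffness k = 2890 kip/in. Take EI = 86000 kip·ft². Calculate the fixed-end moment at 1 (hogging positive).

Remove the prop at 2; the released (primary) structure is a cantilever built in at 1.
Deflection at 2 on the released cantilever, summing each load's contribution:
  point load 116 at a = 2.1: Pa²(3L − a)/(6EI) = 588.3/EI
Flexibility coefficient — unit upward force at 2: δ_{22} = L³/(3EI) = 9/EI.
With EI = 86000 kip·ft²: δ_0 = 0.006841 ft and δ_{22} = 0.000105 ft/kip.
Compatibility — the spring shortens by R_2/k under the reaction it provides: δ_0 − R_2·δ_{22} = R_2/k. With 1/k = 1/(2890×12) ft/kip = 0.000029 ft/kip, R_2 = δ_0 / (δ_{22} + 1/k) = 0.006841 / (0.000105 + 0.000029) = 51.25 kip.
Moment equilibrium about 1: M_1 = Σ(load moments about 1) − R_2·L = 243.6 − 51.25×3 = 89.86 kip·ft.

M_1 = 89.86 kip·ft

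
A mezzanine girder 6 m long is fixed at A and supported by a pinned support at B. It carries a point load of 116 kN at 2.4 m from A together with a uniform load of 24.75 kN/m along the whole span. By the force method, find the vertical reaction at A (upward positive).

Release the roller at B. Primary structure: cantilever fixed at A.
Primary-structure tip deflection at B by superposition:
  point load 116 at a = 2.4: Pa²(3L − a)/(6EI) = 1737/EI
  UDL 24.75: wL⁴/(8EI) = 4010/EI
  δ_0 = 5747/EI
Tip deflection under a unit load at B: L³/(3EI) = 72/EI.
Compatibility at B: δ_0 − R_B·δ_{BB} = 0, so R_B = 5747/72 = 79.82 kN.
Vertical equilibrium: R_A = ΣP − R_B = 264.5 − 79.82 = 184.7 kN.

R_A = 184.7 kN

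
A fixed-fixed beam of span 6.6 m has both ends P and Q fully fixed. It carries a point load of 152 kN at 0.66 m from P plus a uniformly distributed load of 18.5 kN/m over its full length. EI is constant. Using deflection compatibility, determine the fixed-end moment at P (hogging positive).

M_P = 148.4 kN·m

Release both end moments; the primary structure is a simply-supported span PQ with redundants M_P and M_Q.
On the primary (simply-supported) span, the end slopes from the loading are:
  at P: point load 152 at a = 0.66: Pab(L + b)/(6LEI) = 188.7/EI
  at Q: point load 152 at a = 0.66: Pab(L + a)/(6LEI) = 109.2/EI
  at P: UDL 18.5: wL³/(24EI) = 221.6/EI
  at Q: UDL 18.5: wL³/(24EI) = 221.6/EI
  θ_P0 = 410.3/EI,  θ_Q0 = 330.9/EI
Flexibility coefficients: a unit moment at one end gives L/(3EI) there and L/(6EI) at the far end, so f₁₁ = f₂₂ = 2.2/EI and f₁₂ = f₂₁ = 1.1/EI.
Compatibility — zero rotation at each built-in end:
  2.2 M_P + 1.1 M_Q = 410.3
  1.1 M_P + 2.2 M_Q = 330.9
Solving the pair gives M_P = 148.4 kN·m and M_Q = 76.18 kN·m (hogging).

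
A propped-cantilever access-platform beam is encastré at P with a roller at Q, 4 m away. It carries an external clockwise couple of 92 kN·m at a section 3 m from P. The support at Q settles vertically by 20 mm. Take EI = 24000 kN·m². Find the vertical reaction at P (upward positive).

Choose R_Q as the redundant. The primary structure is the cantilever fixed at P.
Free-end deflection of the primary structure under the applied loading (downward +):
  clockwise couple 92 at a = 3: M₀a(2L − a)/(2EI) = 690/EI
Tip deflection under a unit load at Q: L³/(3EI) = 21.33/EI.
With EI = 24000 kN·m²: δ_0 = 0.02875 m and δ_{QQ} = 0.000889 m/kN.
Compatibility — the beam at Q must follow the support down by 0.02 m: δ_0 − R_Q·δ_{QQ} = 0.02, so R_Q = (0.02875 − 0.02)/0.000889 = 9.844 kN.
Vertical equilibrium: R_P = ΣP − R_Q = 0 − 9.844 = -9.844 kN.

R_P = -9.844 kN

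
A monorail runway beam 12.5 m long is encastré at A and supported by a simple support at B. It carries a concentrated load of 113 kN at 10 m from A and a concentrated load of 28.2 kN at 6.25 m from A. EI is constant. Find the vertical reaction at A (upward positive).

Release the roller at B. Primary structure: cantilever fixed at A.
Free-end deflection of the primary structure under the applied loading (downward +):
  point load 113 at a = 10: Pa²(3L − a)/(6EI) = 51792/EI
  point load 28.2 at a = 6.25: Pa²(3L − a)/(6EI) = 5737/EI
  δ_0 = 57529/EI
Flexibility coefficient — unit upward force at B: δ_{BB} = L³/(3EI) = 651/EI.
The prop prevents deflection at B: R_B = δ_0/δ_{BB} = 57529/651 = 88.36 kN.
Vertical equilibrium: R_A = ΣP − R_B = 141.2 − 88.36 = 52.84 kN.

R_A = 52.84 kN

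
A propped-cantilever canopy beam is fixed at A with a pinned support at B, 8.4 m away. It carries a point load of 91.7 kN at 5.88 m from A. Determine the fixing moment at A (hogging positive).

Choose R_B as the redundant. The primary structure is the cantilever fixed at A.
Free-end deflection of the primary structure under the applied loading (downward +):
  point load 91.7 at a = 5.88: Pa²(3L − a)/(6EI) = 10209/EI
Tip deflection under a unit load at B: L³/(3EI) = 197.6/EI.
Compatibility at B: δ_0 − R_B·δ_{BB} = 0, so R_B = 10209/197.6 = 51.67 kN.
Moment equilibrium about A: M_A = Σ(load moments about A) − R_B·L = 539.2 − 51.67×8.4 = 105.1 kN·m.

M_A = 105.1 kN·m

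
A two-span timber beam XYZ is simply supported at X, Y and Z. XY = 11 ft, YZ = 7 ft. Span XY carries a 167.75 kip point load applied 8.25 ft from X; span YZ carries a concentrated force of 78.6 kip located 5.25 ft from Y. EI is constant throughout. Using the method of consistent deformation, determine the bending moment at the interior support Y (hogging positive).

M_Y = 210.1 kip·ft

Release continuity at Y by inserting a hinge; the redundant is the internal moment M_Y. The primary structure is two simply-supported spans XY and YZ.
Discontinuity in slope at Y on the released structure — sum the simple-span end rotations:
  span XY: point load 167.75 at a = 8.25: Pab(L + a)/(6LEI) = 1110/EI
  span YZ: point load 78.6 at a = 5.25: Pab(L + b)/(6LEI) = 150.4/EI
  relative rotation θ_0 = (1110 + 150.4)/EI = 1260/EI
A unit hogging moment at Y produces rotation L₁/(3EI) + L₂/(3EI) = 6/EI.
Compatibility: M_Y·(L₁+L₂)/(3EI) = θ_0, giving M_Y = 210.1 kip·ft (hogging).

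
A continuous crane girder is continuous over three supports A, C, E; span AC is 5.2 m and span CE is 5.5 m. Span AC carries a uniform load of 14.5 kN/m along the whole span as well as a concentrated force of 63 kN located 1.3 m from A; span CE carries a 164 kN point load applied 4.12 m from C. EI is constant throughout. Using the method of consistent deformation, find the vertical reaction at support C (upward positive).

R_C = 130.9 kN

Release continuity at C by inserting a hinge; the redundant is the internal moment M_C. The primary structure is two simply-supported spans AC and CE.
Discontinuity in slope at C on the released structure — sum the simple-span end rotations:
  span AC: UDL 14.5: wL³/(24EI) = 84.95/EI
  span AC: point load 63 at a = 1.3: Pab(L + a)/(6LEI) = 66.54/EI
  span CE: point load 164 at a = 4.12: Pab(L + b)/(6LEI) = 194.4/EI
  relative rotation θ_0 = (151.5 + 194.4)/EI = 345.9/EI
A unit hogging moment at C produces rotation L₁/(3EI) + L₂/(3EI) = 3.567/EI.
Slope continuity at C: θ_0 = M_C·3.567/EI, so M_C = 345.9/3.567 = 96.98 kN·m (hogging).
Span AC, ΣM about A with M_C applied at C: R_C^{AC}·5.2 = 277.9 + 96.98, so R_C^{AC} = 72.1 kN and R_A = 138.4 − 72.1 = 66.3 kN.
Span CE, ΣM about E: R_C^{CE}·5.5 = 226.3 + 96.98, so R_C^{CE} = 58.78 kN and R_E = 164 − 58.78 = 105.2 kN.
R_C = 72.1 + 58.78 = 130.9 kN.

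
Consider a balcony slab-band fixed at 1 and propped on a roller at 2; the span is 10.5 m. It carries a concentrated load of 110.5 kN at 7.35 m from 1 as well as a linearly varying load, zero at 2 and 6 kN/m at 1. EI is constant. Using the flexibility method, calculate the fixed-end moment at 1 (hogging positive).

Choose R_2 as the redundant. The primary structure is the cantilever fixed at 1.
Deflection at 2 on the released cantilever, summing each load's contribution:
  point load 110.5 at a = 7.35: Pa²(3L − a)/(6EI) = 24027/EI
  triangular load, peak 6 at the fixed end: w₀L⁴/(30EI) = 2431/EI
  δ_0 = 26458/EI
Flexibility coefficient — unit upward force at 2: δ_{22} = L³/(3EI) = 385.9/EI.
The prop prevents deflection at 2: R_2 = δ_0/δ_{22} = 26458/385.9 = 68.57 kN.
Moment equilibrium about 1: M_1 = Σ(load moments about 1) − R_2·L = 922.4 − 68.57×10.5 = 202.5 kN·m.

M_1 = 202.5 kN·m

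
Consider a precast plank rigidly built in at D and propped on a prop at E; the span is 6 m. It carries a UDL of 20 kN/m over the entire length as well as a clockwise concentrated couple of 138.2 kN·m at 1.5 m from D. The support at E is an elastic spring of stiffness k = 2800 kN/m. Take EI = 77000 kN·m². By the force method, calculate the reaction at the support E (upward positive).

R_E = 43.5 kN

Release the roller at E. Primary structure: cantilever fixed at D.
Downward deflection at the released point E due to the loads:
  UDL 20: wL⁴/(8EI) = 3240/EI
  clockwise couple 138.2 at a = 1.5: M₀a(2L − a)/(2EI) = 1088/EI
  δ_0 = 4328/EI
Flexibility coefficient — unit upward force at E: δ_{EE} = L³/(3EI) = 72/EI.
With EI = 77000 kN·m²: δ_0 = 0.056212 m and δ_{EE} = 0.000935 m/kN.
Compatibility — the spring shortens by R_E/k under the reaction it provides: δ_0 − R_E·δ_{EE} = R_E/k. With 1/k = 0.000357 m/kN, R_E = δ_0 / (δ_{EE} + 1/k) = 0.056212 / (0.000935 + 0.000357) = 43.5 kN.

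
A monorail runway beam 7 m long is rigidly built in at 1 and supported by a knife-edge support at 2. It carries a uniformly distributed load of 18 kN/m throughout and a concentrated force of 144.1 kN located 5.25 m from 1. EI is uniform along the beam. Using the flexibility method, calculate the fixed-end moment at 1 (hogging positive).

Remove the prop at 2; the released (primary) structure is a cantilever built in at 1.
Free-end deflection of the primary structure under the applied loading (downward +):
  UDL 18: wL⁴/(8EI) = 5402/EI
  point load 144.1 at a = 5.25: Pa²(3L − a)/(6EI) = 10426/EI
  δ_0 = 15828/EI
Flexibility coefficient — unit upward force at 2: δ_{22} = L³/(3EI) = 114.3/EI.
Compatibility at 2: δ_0 − R_2·δ_{22} = 0, so R_2 = 15828/114.3 = 138.4 kN.
Moment equilibrium about 1: M_1 = Σ(load moments about 1) − R_2·L = 1198 − 138.4×7 = 228.5 kN·m.

M_1 = 228.5 kN·m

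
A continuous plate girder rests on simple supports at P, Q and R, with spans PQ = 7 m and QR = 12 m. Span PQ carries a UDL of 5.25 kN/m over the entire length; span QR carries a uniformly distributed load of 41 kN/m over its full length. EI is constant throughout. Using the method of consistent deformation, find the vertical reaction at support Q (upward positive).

Release continuity at Q by inserting a hinge; the redundant is the internal moment M_Q. The primary structure is two simply-supported spans PQ and QR.
End slopes at the hinge Q, treating each span as simply supported:
  span PQ: UDL 5.25: wL³/(24EI) = 75.03/EI
  span QR: UDL 41: wL³/(24EI) = 2952/EI
  relative rotation θ_0 = (75.03 + 2952)/EI = 3027/EI
A unit hogging moment at Q produces rotation L₁/(3EI) + L₂/(3EI) = 6.333/EI.
Slope continuity at Q: θ_0 = M_Q·6.333/EI, so M_Q = 3027/6.333 = 478 kN·m (hogging).
Span PQ, ΣM about P with M_Q applied at Q: R_Q^{PQ}·7 = 128.6 + 478, so R_Q^{PQ} = 86.65 kN and R_P = 36.75 − 86.65 = -49.9 kN.
Span QR, ΣM about R: R_Q^{QR}·12 = 2952 + 478, so R_Q^{QR} = 285.8 kN and R_R = 492 − 285.8 = 206.2 kN.
R_Q = 86.65 + 285.8 = 372.5 kN.

R_Q = 372.5 kN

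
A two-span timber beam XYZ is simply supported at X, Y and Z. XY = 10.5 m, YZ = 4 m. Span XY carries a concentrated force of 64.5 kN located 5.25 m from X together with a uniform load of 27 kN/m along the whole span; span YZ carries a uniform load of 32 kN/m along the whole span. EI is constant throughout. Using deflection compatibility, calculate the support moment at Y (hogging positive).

M_Y = 379.1 kN·m

Take M_Y as the redundant. Released structure: two simple spans XY and YZ with a hinge at Y.
Discontinuity in slope at Y on the released structure — sum the simple-span end rotations:
  span XY: point load 64.5 at a = 5.25: Pab(L + a)/(6LEI) = 444.4/EI
  span XY: UDL 27: wL³/(24EI) = 1302/EI
  span YZ: UDL 32: wL³/(24EI) = 85.33/EI
  relative rotation θ_0 = (1747 + 85.33)/EI = 1832/EI
A unit hogging moment at Y produces rotation L₁/(3EI) + L₂/(3EI) = 4.833/EI.
Compatibility: M_Y·(L₁+L₂)/(3EI) = θ_0, giving M_Y = 379.1 kN·m (hogging).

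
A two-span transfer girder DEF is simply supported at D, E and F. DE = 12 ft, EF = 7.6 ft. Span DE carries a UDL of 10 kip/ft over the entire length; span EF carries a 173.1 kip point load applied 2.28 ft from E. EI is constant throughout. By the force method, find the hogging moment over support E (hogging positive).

Release continuity at E by inserting a hinge; the redundant is the internal moment M_E. The primary structure is two simply-supported spans DE and EF.
Rotations at E on the released spans (each span's end-slope, ×1/EI):
  span DE: UDL 10: wL³/(24EI) = 720/EI
  span EF: point load 173.1 at a = 2.28: Pab(L + b)/(6LEI) = 594.9/EI
  relative rotation θ_0 = (720 + 594.9)/EI = 1315/EI
A unit hogging moment at E produces rotation L₁/(3EI) + L₂/(3EI) = 6.533/EI.
Slope continuity at E: θ_0 = M_E·6.533/EI, so M_E = 1315/6.533 = 201.3 kip·ft (hogging).

M_E = 201.3 kip·ft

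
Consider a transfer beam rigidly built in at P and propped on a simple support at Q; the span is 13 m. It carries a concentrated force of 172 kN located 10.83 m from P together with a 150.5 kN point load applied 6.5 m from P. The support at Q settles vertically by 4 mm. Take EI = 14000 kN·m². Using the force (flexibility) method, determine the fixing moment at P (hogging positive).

M_P = 549.3 kN·m

Choose R_Q as the redundant. The primary structure is the cantilever fixed at P.
Deflection at Q on the released cantilever, summing each load's contribution:
  point load 172 at a = 10.83: Pa²(3L − a)/(6EI) = 94715/EI
  point load 150.5 at a = 6.5: Pa²(3L − a)/(6EI) = 34443/EI
  δ_0 = 129158/EI
Tip deflection under a unit load at Q: L³/(3EI) = 732.3/EI.
With EI = 14000 kN·m²: δ_0 = 9.2256 m and δ_{QQ} = 0.05231 m/kN.
Compatibility — the beam at Q must follow the support down by 0.004 m: δ_0 − R_Q·δ_{QQ} = 0.004, so R_Q = (9.2256 − 0.004)/0.05231 = 176.3 kN.
Moment equilibrium about P: M_P = Σ(load moments about P) − R_Q·L = 2841 − 176.3×13 = 549.3 kN·m.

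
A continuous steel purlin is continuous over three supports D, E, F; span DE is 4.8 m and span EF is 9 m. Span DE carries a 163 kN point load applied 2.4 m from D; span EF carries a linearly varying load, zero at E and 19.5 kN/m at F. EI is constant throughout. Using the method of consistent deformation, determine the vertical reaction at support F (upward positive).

Take M_E as the redundant. Released structure: two simple spans DE and EF with a hinge at E.
End slopes at the hinge E, treating each span as simply supported:
  span DE: point load 163 at a = 2.4: Pab(L + a)/(6LEI) = 234.7/EI
  span EF: triangular load, peak 19.5: 7w₀L³/(360EI) = 276.4/EI
  relative rotation θ_0 = (234.7 + 276.4)/EI = 511.1/EI
A unit hogging moment at E produces rotation L₁/(3EI) + L₂/(3EI) = 4.6/EI.
Slope continuity at E: θ_0 = M_E·4.6/EI, so M_E = 511.1/4.6 = 111.1 kN·m (hogging).
Span EF, ΣM about F: R_E^{EF}·9 = 263.2 + 111.1, so R_E^{EF} = 41.6 kN and R_F = 87.75 − 41.6 = 46.15 kN.

R_F = 46.15 kN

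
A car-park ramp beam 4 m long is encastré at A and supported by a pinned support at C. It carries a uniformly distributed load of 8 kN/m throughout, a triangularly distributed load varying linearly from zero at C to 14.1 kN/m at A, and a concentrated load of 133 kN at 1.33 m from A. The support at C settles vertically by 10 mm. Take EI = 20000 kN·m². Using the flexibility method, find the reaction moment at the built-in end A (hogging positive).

Take the reaction at C as the redundant and release it; the primary structure is a cantilever fixed at A.
Free-end deflection of the primary structure under the applied loading (downward +):
  UDL 8: wL⁴/(8EI) = 256/EI
  triangular load, peak 14.1 at the fixed end: w₀L⁴/(30EI) = 120.3/EI
  point load 133 at a = 1.33: Pa²(3L − a)/(6EI) = 418.4/EI
  δ_0 = 794.7/EI
Tip deflection under a unit load at C: L³/(3EI) = 21.33/EI.
With EI = 20000 kN·m²: δ_0 = 0.039735 m and δ_{CC} = 0.001067 m/kN.
Compatibility — the beam at C must follow the support down by 0.01 m: δ_0 − R_C·δ_{CC} = 0.01, so R_C = (0.039735 − 0.01)/0.001067 = 27.88 kN.
Moment equilibrium about A: M_A = Σ(load moments about A) − R_C·L = 278.5 − 27.88×4 = 167 kN·m.

M_A = 167 kN·m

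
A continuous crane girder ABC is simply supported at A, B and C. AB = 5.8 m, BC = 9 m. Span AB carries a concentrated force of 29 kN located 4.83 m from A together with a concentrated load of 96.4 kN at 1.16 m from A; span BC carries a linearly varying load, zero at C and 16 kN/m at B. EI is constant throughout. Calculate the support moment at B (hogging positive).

Release continuity at B by inserting a hinge; the redundant is the internal moment M_B. The primary structure is two simply-supported spans AB and BC.
End slopes at the hinge B, treating each span as simply supported:
  span AB: point load 29 at a = 4.83: Pab(L + a)/(6LEI) = 41.5/EI
  span AB: point load 96.4 at a = 1.16: Pab(L + a)/(6LEI) = 103.8/EI
  span BC: triangular load, peak 16: w₀L³/(45EI) = 259.2/EI
  relative rotation θ_0 = (145.3 + 259.2)/EI = 404.5/EI
A unit hogging moment at B produces rotation L₁/(3EI) + L₂/(3EI) = 4.933/EI.
Slope continuity at B: θ_0 = M_B·4.933/EI, so M_B = 404.5/4.933 = 81.99 kN·m (hogging).

M_B = 81.99 kN·m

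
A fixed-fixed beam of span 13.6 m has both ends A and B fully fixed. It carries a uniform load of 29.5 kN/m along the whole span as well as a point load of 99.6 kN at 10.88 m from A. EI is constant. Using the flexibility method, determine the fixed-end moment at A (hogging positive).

M_A = 498 kN·m

Release both end moments; the primary structure is a simply-supported span AB with redundants M_A and M_B.
Simple-span end rotations at A and B under the given loads:
  at A: UDL 29.5: wL³/(24EI) = 3092/EI
  at B: UDL 29.5: wL³/(24EI) = 3092/EI
  at A: point load 99.6 at a = 10.88: Pab(L + b)/(6LEI) = 589.5/EI
  at B: point load 99.6 at a = 10.88: Pab(L + a)/(6LEI) = 884.3/EI
  θ_A0 = 3681/EI,  θ_B0 = 3976/EI
Flexibility coefficients: a unit moment at one end gives L/(3EI) there and L/(6EI) at the far end, so f₁₁ = f₂₂ = 4.533/EI and f₁₂ = f₂₁ = 2.267/EI.
Compatibility — zero rotation at each built-in end:
  4.533 M_A + 2.267 M_B = 3681
  2.267 M_A + 4.533 M_B = 3976
Solving the pair gives M_A = 498 kN·m and M_B = 628.1 kN·m (hogging).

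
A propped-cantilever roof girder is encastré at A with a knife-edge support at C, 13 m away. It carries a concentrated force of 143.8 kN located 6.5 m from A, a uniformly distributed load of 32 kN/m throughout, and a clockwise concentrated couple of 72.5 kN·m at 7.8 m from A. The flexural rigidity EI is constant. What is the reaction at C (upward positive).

Release the roller at C. Primary structure: cantilever fixed at A.
Primary-structure tip deflection at C by superposition:
  point load 143.8 at a = 6.5: Pa²(3L − a)/(6EI) = 32909/EI
  UDL 32: wL⁴/(8EI) = 114244/EI
  clockwise couple 72.5 at a = 7.8: M₀a(2L − a)/(2EI) = 5146/EI
  δ_0 = 152299/EI
Tip deflection under a unit load at C: L³/(3EI) = 732.3/EI.
Compatibility at C: δ_0 − R_C·δ_{CC} = 0, so R_C = 152299/732.3 = 208 kN.

R_C = 208 kN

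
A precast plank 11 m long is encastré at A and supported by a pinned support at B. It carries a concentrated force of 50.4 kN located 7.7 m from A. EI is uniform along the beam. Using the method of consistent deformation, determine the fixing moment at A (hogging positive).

Release the roller at B. Primary structure: cantilever fixed at A.
Primary-structure tip deflection at B by superposition:
  point load 50.4 at a = 7.7: Pa²(3L − a)/(6EI) = 12600/EI
Flexibility coefficient — unit upward force at B: δ_{BB} = L³/(3EI) = 443.7/EI.
The prop prevents deflection at B: R_B = δ_0/δ_{BB} = 12600/443.7 = 28.4 kN.
Moment equilibrium about A: M_A = Σ(load moments about A) − R_B·L = 388.1 − 28.4×11 = 75.68 kN·m.

M_A = 75.68 kN·m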